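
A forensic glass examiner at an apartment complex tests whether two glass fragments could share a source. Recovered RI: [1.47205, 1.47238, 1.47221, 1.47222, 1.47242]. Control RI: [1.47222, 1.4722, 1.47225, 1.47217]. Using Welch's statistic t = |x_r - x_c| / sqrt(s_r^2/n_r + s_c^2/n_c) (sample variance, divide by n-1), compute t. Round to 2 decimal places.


Welch's t-criterion for glass RI comparison:
Recovered mean = sum / n_r = 7.36128 / 5 = 1.472256
Control mean = sum / n_c = 5.88884 / 4 = 1.47221
Recovered sample variance s_r^2 = 2.203e-08
Control sample variance s_c^2 = 1.13333e-09
Welch SE (unpooled) = sqrt(s_r^2/n_r + s_c^2/n_c) = sqrt(4.406e-09 + 2.83333e-10) = sqrt(4.68933e-09) = 6.84787e-05
|mean_r - mean_c| = 4.6e-05
t = 4.6e-05 / 6.84787e-05 = 0.67

0.67


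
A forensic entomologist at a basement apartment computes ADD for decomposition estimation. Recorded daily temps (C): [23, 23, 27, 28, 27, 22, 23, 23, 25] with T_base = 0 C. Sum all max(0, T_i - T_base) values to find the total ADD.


Computing ADD day by day:
Day 1: max(0, 23 - 0) = 23
Day 2: max(0, 23 - 0) = 23
Day 3: max(0, 27 - 0) = 27
Day 4: max(0, 28 - 0) = 28
Day 5: max(0, 27 - 0) = 27
Day 6: max(0, 22 - 0) = 22
Day 7: max(0, 23 - 0) = 23
Day 8: max(0, 23 - 0) = 23
Day 9: max(0, 25 - 0) = 25
Total ADD = 221

221


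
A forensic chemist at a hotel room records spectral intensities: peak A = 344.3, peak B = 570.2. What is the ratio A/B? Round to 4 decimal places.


Spectral peak ratio:
Peak A = 344.3 counts
Peak B = 570.2 counts
Ratio = 344.3 / 570.2 = 0.6038

0.6038


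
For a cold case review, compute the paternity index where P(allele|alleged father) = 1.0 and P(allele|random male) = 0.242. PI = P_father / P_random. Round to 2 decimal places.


Paternity Index calculation:
PI = P(allele|father) / P(allele|random)
PI = 1.0 / 0.242
PI = 4.13

4.13


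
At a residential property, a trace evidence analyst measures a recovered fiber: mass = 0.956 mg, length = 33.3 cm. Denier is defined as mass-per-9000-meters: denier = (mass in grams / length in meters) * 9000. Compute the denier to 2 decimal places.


Denier calculation:
Mass in grams = 0.956 mg / 1000 = 0.000956 g
Length in meters = 33.3 cm / 100 = 0.333 m
Linear density = mass / length = 0.000956 / 0.333 = 0.00287087 g/m
Denier = (g/m) * 9000 = 0.00287087 * 9000 = 25.84

25.84


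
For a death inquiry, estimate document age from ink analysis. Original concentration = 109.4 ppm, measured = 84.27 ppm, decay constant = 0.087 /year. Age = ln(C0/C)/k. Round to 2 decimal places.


Document age estimation:
C0/C = 109.4 / 84.27 = 1.298208
ln(C0/C) = 0.260985
t = 0.260985 / 0.087 = 3.00 years

3.00


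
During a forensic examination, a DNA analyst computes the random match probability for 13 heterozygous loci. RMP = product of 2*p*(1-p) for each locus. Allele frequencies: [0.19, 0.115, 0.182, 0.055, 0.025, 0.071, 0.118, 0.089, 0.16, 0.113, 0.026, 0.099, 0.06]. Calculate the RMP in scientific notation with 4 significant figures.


Computing RMP for 13 loci:
Locus 1: 2 * 0.19 * 0.81 = 0.3078
Locus 2: 2 * 0.115 * 0.885 = 0.20355
Locus 3: 2 * 0.182 * 0.818 = 0.297752
Locus 4: 2 * 0.055 * 0.945 = 0.10395
Locus 5: 2 * 0.025 * 0.975 = 0.04875
Locus 6: 2 * 0.071 * 0.929 = 0.131918
Locus 7: 2 * 0.118 * 0.882 = 0.208152
Locus 8: 2 * 0.089 * 0.911 = 0.162158
Locus 9: 2 * 0.16 * 0.84 = 0.2688
Locus 10: 2 * 0.113 * 0.887 = 0.200462
Locus 11: 2 * 0.026 * 0.974 = 0.050648
Locus 12: 2 * 0.099 * 0.901 = 0.178398
Locus 13: 2 * 0.06 * 0.94 = 0.1128
RMP = 2.312e-11

2.312e-11


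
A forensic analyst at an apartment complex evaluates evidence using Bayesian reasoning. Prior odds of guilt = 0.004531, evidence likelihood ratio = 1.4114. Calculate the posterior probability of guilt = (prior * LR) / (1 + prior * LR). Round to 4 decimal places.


Bayesian evidence evaluation:
Posterior odds = prior_odds * LR = 0.004531 * 1.4114 = 0.006395053
Posterior probability = posterior_odds / (1 + posterior_odds)
= 0.006395053 / (1 + 0.006395053)
= 0.006395053 / 1.006395053
= 0.0064

0.0064


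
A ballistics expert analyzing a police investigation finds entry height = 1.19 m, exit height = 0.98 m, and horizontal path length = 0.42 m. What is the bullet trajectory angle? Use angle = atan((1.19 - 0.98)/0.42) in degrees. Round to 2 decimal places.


Bullet trajectory angle:
Height difference = 1.19 - 0.98 = 0.21 m
angle = atan(0.21 / 0.42)
angle = atan(0.5)
angle = 26.57 degrees

26.57


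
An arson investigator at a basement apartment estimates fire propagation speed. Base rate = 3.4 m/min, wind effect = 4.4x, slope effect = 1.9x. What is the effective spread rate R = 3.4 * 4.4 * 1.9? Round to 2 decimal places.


Fire spread rate calculation:
R = R0 * wind_factor * slope_factor
= 3.4 * 4.4 * 1.9
= 14.96 * 1.9
= 28.42 m/min

28.42


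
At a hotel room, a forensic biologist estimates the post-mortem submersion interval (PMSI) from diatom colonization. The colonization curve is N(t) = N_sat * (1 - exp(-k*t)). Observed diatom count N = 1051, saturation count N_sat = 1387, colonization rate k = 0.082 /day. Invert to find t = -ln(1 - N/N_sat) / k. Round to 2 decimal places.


PMSI from diatom colonization curve:
N / N_sat = 1051 / 1387 = 0.757751
1 - N/N_sat = 0.242249
ln(1 - N/N_sat) = -1.417789
t = -ln(1 - N/N_sat) / k = -(-1.417789) / 0.082 = 17.29 days

17.29


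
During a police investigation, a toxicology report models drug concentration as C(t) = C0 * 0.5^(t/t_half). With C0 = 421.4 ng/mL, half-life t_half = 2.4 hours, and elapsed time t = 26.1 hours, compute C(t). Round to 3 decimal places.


Drug concentration decay:
Number of half-lives = t / t_half = 26.1 / 2.4 = 10.875
Decay factor = 0.5^10.875 = 0.00053247
C(t) = 421.4 * 0.00053247 = 0.224 ng/mL

0.224


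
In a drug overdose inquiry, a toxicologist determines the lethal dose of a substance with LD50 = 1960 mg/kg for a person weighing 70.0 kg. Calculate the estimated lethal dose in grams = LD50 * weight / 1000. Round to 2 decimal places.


Lethal dose calculation:
Lethal dose = LD50 * body_weight / 1000
= 1960 * 70.0 / 1000
= 137200 / 1000
= 137.20 g

137.20


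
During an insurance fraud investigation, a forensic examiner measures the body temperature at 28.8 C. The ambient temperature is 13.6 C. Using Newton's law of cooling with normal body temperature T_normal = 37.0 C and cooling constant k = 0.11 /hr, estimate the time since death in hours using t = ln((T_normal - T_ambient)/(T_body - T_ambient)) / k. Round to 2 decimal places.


Using Newton's law of cooling:
t = ln((T_normal - T_ambient) / (T_body - T_ambient)) / k
T_normal - T_ambient = 23.4
T_body - T_ambient = 15.2
Ratio = 1.539474
ln(ratio) = 0.431441
t = 0.431441 / 0.11 = 3.92 hours

3.92


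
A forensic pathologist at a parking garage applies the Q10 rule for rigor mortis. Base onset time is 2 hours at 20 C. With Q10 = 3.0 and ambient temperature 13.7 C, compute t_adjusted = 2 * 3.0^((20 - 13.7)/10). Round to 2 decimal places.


Rigor mortis time adjustment:
Exponent = (T_ref - T_actual) / 10 = (20 - 13.7) / 10 = 0.63
Q10 factor = 3.0^0.63 = 1.99796
t_adjusted = 2 * 1.99796 = 4.00 hours

4.00


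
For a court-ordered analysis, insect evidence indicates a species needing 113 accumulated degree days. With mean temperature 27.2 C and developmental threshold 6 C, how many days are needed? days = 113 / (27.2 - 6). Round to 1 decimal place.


Insect development time:
Effective temperature = avg_temp - T_base = 27.2 - 6 = 21.2 C
Days = ADD / effective_temp = 113 / 21.2 = 5.3 days

5.3


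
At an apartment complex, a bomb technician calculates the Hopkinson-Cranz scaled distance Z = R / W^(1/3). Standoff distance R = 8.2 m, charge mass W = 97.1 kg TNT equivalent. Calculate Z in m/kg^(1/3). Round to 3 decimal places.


Scaled distance calculation:
W^(1/3) = 97.1^(1/3) = 4.596279
Z = R / W^(1/3) = 8.2 / 4.596279
Z = 1.784 m/kg^(1/3)

1.784


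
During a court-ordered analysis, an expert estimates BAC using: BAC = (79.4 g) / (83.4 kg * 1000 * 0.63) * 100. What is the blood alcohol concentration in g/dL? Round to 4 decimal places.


Applying the Widmark formula:
BAC = (dose_g / (body_wt * 1000 * r)) * 100
Denominator = 83.4 * 1000 * 0.63 = 52542
BAC = (79.4 / 52542) * 100
BAC = 0.1511 g/dL

0.1511


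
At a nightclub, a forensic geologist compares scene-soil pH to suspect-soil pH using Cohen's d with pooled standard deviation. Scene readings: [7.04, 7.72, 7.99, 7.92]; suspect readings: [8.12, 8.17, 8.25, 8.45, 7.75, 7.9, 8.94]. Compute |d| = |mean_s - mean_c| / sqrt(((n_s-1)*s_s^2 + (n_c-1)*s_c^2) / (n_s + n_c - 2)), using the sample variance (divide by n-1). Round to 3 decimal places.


Pooled-variance Cohen's d for soil pH comparison:
Scene mean = 30.67 / 4 = 7.6675
Suspect mean = 57.58 / 7 = 8.225714
Scene sample variance s_s^2 = 0.188092
Suspect sample variance s_c^2 = 0.151295
Pooled variance = ((n_s-1)*s_s^2 + (n_c-1)*s_c^2) / (n_s + n_c - 2) = 0.163561
Pooled SD = sqrt(0.163561) = 0.404427
Mean difference = -0.558214
|d| = |-0.558214| / 0.404427 = 1.380

1.380


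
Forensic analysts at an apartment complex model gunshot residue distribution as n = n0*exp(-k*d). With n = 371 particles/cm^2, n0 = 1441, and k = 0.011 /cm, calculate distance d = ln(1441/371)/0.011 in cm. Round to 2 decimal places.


GSR distance calculation:
n0/n = 1441 / 371 = 3.884097
ln(n0/n) = 1.356891
d = 1.356891 / 0.011 = 123.35 cm

123.35


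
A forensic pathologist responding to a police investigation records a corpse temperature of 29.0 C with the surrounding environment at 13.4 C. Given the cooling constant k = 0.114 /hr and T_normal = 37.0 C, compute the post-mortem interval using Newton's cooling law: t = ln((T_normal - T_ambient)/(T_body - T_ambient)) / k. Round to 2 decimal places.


Using Newton's law of cooling:
t = ln((T_normal - T_ambient) / (T_body - T_ambient)) / k
T_normal - T_ambient = 23.6
T_body - T_ambient = 15.6
Ratio = 1.512821
ln(ratio) = 0.413976
t = 0.413976 / 0.114 = 3.63 hours

3.63


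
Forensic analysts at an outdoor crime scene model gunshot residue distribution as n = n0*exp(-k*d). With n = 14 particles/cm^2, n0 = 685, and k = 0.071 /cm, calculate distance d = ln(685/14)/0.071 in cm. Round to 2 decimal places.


GSR distance calculation:
n0/n = 685 / 14 = 48.928571
ln(n0/n) = 3.890361
d = 3.890361 / 0.071 = 54.79 cm

54.79


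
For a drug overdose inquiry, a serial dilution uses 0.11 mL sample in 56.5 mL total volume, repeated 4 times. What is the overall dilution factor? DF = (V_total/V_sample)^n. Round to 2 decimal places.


Dilution factor calculation:
Single dilution = V_total / V_sample = 56.5 / 0.11 ≈ 513.636364
Number of dilutions = 4
Total DF = (56.5 / 0.11)^4 (full precision, rounded at the end) = 69602213390.48

69602213390.48


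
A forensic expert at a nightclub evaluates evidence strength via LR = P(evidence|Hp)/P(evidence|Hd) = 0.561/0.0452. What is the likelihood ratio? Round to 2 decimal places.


Likelihood ratio calculation:
LR = P(E|Hp) / P(E|Hd)
LR = 0.561 / 0.0452
LR = 12.41

12.41


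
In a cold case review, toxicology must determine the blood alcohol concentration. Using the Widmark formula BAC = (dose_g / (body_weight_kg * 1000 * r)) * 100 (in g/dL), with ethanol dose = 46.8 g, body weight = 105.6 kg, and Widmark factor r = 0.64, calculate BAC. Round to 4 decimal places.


Applying the Widmark formula:
BAC = (dose_g / (body_wt * 1000 * r)) * 100
Denominator = 105.6 * 1000 * 0.64 = 67584
BAC = (46.8 / 67584) * 100
BAC = 0.0692 g/dL

0.0692


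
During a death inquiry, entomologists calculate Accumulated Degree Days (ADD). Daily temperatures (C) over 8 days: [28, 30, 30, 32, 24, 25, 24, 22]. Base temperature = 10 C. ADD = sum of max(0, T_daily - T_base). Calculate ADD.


Computing ADD day by day:
Day 1: max(0, 28 - 10) = 18
Day 2: max(0, 30 - 10) = 20
Day 3: max(0, 30 - 10) = 20
Day 4: max(0, 32 - 10) = 22
Day 5: max(0, 24 - 10) = 14
Day 6: max(0, 25 - 10) = 15
Day 7: max(0, 24 - 10) = 14
Day 8: max(0, 22 - 10) = 12
Total ADD = 135

135


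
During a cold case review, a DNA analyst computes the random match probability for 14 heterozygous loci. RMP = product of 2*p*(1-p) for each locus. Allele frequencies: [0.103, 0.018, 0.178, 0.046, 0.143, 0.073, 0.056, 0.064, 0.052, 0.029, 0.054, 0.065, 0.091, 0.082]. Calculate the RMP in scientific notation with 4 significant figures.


Computing RMP for 14 loci:
Locus 1: 2 * 0.103 * 0.897 = 0.184782
Locus 2: 2 * 0.018 * 0.982 = 0.035352
Locus 3: 2 * 0.178 * 0.822 = 0.292632
Locus 4: 2 * 0.046 * 0.954 = 0.087768
Locus 5: 2 * 0.143 * 0.857 = 0.245102
Locus 6: 2 * 0.073 * 0.927 = 0.135342
Locus 7: 2 * 0.056 * 0.944 = 0.105728
Locus 8: 2 * 0.064 * 0.936 = 0.119808
Locus 9: 2 * 0.052 * 0.948 = 0.098592
Locus 10: 2 * 0.029 * 0.971 = 0.056318
Locus 11: 2 * 0.054 * 0.946 = 0.102168
Locus 12: 2 * 0.065 * 0.935 = 0.12155
Locus 13: 2 * 0.091 * 0.909 = 0.165438
Locus 14: 2 * 0.082 * 0.918 = 0.150552
RMP = 1.211e-13

1.211e-13


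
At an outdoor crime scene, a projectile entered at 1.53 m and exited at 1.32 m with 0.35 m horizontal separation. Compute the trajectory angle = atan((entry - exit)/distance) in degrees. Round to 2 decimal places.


Bullet trajectory angle:
Height difference = 1.53 - 1.32 = 0.21 m
angle = atan(0.21 / 0.35)
angle = atan(0.6)
angle = 30.96 degrees

30.96


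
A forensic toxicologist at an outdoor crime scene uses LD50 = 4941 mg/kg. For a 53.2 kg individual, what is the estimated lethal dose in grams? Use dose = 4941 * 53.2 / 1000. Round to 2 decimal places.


Lethal dose calculation:
Lethal dose = LD50 * body_weight / 1000
= 4941 * 53.2 / 1000
= 262861.2 / 1000
= 262.86 g

262.86


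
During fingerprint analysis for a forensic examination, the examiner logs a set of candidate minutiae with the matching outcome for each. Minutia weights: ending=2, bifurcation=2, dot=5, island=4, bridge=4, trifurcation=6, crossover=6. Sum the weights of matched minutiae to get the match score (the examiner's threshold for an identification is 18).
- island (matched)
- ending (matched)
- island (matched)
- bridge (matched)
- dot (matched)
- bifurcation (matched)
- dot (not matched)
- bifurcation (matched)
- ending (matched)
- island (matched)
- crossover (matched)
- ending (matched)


Weighted minutiae match score:
  island: matched, +4 (running total 4)
  ending: matched, +2 (running total 6)
  island: matched, +4 (running total 10)
  bridge: matched, +4 (running total 14)
  dot: matched, +5 (running total 19)
  bifurcation: matched, +2 (running total 21)
  dot: not matched, +0
  bifurcation: matched, +2 (running total 23)
  ending: matched, +2 (running total 25)
  island: matched, +4 (running total 29)
  crossover: matched, +6 (running total 35)
  ending: matched, +2 (running total 37)
Total score = 37
Threshold = 18; verdict = identification

37


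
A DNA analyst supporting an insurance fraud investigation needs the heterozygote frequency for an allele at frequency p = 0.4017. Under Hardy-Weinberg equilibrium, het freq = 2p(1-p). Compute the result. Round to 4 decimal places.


Hardy-Weinberg heterozygote frequency:
q = 1 - p = 1 - 0.4017 = 0.5983
2pq = 2 * 0.4017 * 0.5983 = 0.4807

0.4807


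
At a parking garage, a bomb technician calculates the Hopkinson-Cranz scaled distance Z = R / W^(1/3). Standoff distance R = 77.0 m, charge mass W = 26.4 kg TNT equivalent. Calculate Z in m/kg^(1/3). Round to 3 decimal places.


Scaled distance calculation:
W^(1/3) = 26.4^(1/3) = 2.977611
Z = R / W^(1/3) = 77.0 / 2.977611
Z = 25.860 m/kg^(1/3)

25.860


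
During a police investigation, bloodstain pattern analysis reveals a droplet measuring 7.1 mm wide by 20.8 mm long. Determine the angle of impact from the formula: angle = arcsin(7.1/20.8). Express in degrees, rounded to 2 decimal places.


Blood spatter impact angle calculation:
width / length = 7.1 / 20.8 = 0.341346
angle = arcsin(0.341346)
angle = 19.96 degrees

19.96


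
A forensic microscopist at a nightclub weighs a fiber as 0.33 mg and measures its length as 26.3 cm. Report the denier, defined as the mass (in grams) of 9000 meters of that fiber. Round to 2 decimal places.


Denier calculation:
Mass in grams = 0.33 mg / 1000 = 0.00033 g
Length in meters = 26.3 cm / 100 = 0.263 m
Linear density = mass / length = 0.00033 / 0.263 = 0.00125475 g/m
Denier = (g/m) * 9000 = 0.00125475 * 9000 = 11.29

11.29


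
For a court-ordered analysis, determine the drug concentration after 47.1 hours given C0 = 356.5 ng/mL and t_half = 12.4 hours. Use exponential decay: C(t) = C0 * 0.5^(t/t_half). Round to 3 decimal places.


Drug concentration decay:
Number of half-lives = t / t_half = 47.1 / 12.4 = 3.798387
Decay factor = 0.5^3.798387 = 0.07187396
C(t) = 356.5 * 0.07187396 = 25.623 ng/mL

25.623


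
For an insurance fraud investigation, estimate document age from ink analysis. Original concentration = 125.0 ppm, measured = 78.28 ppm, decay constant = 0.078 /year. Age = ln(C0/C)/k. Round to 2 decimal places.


Document age estimation:
C0/C = 125.0 / 78.28 = 1.596832
ln(C0/C) = 0.468022
t = 0.468022 / 0.078 = 6.00 years

6.00


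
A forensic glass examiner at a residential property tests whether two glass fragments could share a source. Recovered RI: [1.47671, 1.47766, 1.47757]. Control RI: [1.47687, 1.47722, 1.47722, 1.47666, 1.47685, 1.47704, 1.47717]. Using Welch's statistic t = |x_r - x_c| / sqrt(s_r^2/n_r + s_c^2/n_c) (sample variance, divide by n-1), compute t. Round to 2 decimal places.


Welch's t-criterion for glass RI comparison:
Recovered mean = sum / n_r = 4.43194 / 3 = 1.4773133
Control mean = sum / n_c = 10.33903 / 7 = 1.4770043
Recovered sample variance s_r^2 = 2.75033e-07
Control sample variance s_c^2 = 4.70286e-08
Welch SE (unpooled) = sqrt(s_r^2/n_r + s_c^2/n_c) = sqrt(9.16778e-08 + 6.71837e-09) = sqrt(9.83962e-08) = 0.000313682
|mean_r - mean_c| = 0.000309048
t = 0.000309048 / 0.000313682 = 0.99

0.99


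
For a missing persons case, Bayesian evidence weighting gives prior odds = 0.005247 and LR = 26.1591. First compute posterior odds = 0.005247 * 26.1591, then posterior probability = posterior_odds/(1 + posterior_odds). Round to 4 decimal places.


Bayesian evidence evaluation:
Posterior odds = prior_odds * LR = 0.005247 * 26.1591 = 0.1372568
Posterior probability = posterior_odds / (1 + posterior_odds)
= 0.1372568 / (1 + 0.1372568)
= 0.1372568 / 1.1372568
= 0.1207

0.1207


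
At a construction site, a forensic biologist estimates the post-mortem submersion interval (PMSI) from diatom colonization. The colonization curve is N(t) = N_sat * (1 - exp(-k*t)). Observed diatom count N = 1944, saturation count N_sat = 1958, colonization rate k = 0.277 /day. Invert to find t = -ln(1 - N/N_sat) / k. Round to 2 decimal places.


PMSI from diatom colonization curve:
N / N_sat = 1944 / 1958 = 0.99285
1 - N/N_sat = 0.00715
ln(1 - N/N_sat) = -4.940643
t = -ln(1 - N/N_sat) / k = -(-4.940643) / 0.277 = 17.84 days

17.84


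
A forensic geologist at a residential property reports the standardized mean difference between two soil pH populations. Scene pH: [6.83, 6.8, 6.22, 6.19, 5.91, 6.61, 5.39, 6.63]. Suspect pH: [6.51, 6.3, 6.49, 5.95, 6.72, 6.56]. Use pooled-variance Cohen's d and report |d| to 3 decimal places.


Pooled-variance Cohen's d for soil pH comparison:
Scene mean = 50.58 / 8 = 6.3225
Suspect mean = 38.53 / 6 = 6.421667
Scene sample variance s_s^2 = 0.247221
Suspect sample variance s_c^2 = 0.071577
Pooled variance = ((n_s-1)*s_s^2 + (n_c-1)*s_c^2) / (n_s + n_c - 2) = 0.174036
Pooled SD = sqrt(0.174036) = 0.417176
Mean difference = -0.099167
|d| = |-0.099167| / 0.417176 = 0.238

0.238


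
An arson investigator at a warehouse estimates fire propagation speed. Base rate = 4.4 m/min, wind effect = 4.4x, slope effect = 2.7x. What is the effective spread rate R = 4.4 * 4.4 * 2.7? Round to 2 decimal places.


Fire spread rate calculation:
R = R0 * wind_factor * slope_factor
= 4.4 * 4.4 * 2.7
= 19.36 * 2.7
= 52.27 m/min

52.27


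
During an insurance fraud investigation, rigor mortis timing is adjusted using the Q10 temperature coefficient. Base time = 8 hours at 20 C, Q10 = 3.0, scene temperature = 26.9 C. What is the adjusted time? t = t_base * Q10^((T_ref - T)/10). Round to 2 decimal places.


Rigor mortis time adjustment:
Exponent = (T_ref - T_actual) / 10 = (20 - 26.9) / 10 = -0.69
Q10 factor = 3.0^-0.69 = 0.46858
t_adjusted = 8 * 0.46858 = 3.75 hours

3.75


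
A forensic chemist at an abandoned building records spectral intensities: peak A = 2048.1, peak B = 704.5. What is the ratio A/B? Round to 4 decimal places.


Spectral peak ratio:
Peak A = 2048.1 counts
Peak B = 704.5 counts
Ratio = 2048.1 / 704.5 = 2.9072

2.9072


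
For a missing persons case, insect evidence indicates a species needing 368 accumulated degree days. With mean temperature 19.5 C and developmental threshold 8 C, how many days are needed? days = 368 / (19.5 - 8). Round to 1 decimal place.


Insect development time:
Effective temperature = avg_temp - T_base = 19.5 - 8 = 11.5 C
Days = ADD / effective_temp = 368 / 11.5 = 32.0 days

32.0


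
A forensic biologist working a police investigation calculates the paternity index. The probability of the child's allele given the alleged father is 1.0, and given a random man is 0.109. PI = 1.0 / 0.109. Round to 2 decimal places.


Paternity Index calculation:
PI = P(allele|father) / P(allele|random)
PI = 1.0 / 0.109
PI = 9.17

9.17


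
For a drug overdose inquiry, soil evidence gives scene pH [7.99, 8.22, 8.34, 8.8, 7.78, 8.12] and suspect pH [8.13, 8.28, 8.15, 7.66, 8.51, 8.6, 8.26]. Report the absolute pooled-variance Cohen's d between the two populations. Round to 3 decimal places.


Pooled-variance Cohen's d for soil pH comparison:
Scene mean = 49.25 / 6 = 8.208333
Suspect mean = 57.59 / 7 = 8.227143
Scene sample variance s_s^2 = 0.121297
Suspect sample variance s_c^2 = 0.093324
Pooled variance = ((n_s-1)*s_s^2 + (n_c-1)*s_c^2) / (n_s + n_c - 2) = 0.106039
Pooled SD = sqrt(0.106039) = 0.325636
Mean difference = -0.01881
|d| = |-0.01881| / 0.325636 = 0.058

0.058


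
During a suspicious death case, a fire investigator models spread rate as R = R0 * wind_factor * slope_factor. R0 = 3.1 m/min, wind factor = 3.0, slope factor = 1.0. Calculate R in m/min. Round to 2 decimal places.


Fire spread rate calculation:
R = R0 * wind_factor * slope_factor
= 3.1 * 3.0 * 1.0
= 9.3 * 1.0
= 9.30 m/min

9.30


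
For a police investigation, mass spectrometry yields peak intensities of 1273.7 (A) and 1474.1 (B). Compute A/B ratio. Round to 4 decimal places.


Spectral peak ratio:
Peak A = 1273.7 counts
Peak B = 1474.1 counts
Ratio = 1273.7 / 1474.1 = 0.8641

0.8641


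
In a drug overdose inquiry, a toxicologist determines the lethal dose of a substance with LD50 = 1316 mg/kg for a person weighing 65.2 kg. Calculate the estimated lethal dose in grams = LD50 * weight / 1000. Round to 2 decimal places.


Lethal dose calculation:
Lethal dose = LD50 * body_weight / 1000
= 1316 * 65.2 / 1000
= 85803.2 / 1000
= 85.80 g

85.80


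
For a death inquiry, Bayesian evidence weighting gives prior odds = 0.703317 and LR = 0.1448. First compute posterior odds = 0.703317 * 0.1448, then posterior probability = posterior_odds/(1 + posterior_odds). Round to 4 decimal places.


Bayesian evidence evaluation:
Posterior odds = prior_odds * LR = 0.703317 * 0.1448 = 0.1018403
Posterior probability = posterior_odds / (1 + posterior_odds)
= 0.1018403 / (1 + 0.1018403)
= 0.1018403 / 1.1018403
= 0.0924

0.0924


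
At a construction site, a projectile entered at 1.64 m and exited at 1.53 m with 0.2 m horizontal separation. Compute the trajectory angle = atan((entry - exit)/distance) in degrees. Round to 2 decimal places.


Bullet trajectory angle:
Height difference = 1.64 - 1.53 = 0.11 m
angle = atan(0.11 / 0.2)
angle = atan(0.55)
angle = 28.81 degrees

28.81


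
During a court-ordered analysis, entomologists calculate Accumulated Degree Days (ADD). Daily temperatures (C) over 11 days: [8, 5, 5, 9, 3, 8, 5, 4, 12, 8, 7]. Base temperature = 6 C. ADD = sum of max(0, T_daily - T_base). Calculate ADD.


Computing ADD day by day:
Day 1: max(0, 8 - 6) = 2
Day 2: max(0, 5 - 6) = 0
Day 3: max(0, 5 - 6) = 0
Day 4: max(0, 9 - 6) = 3
Day 5: max(0, 3 - 6) = 0
Day 6: max(0, 8 - 6) = 2
Day 7: max(0, 5 - 6) = 0
Day 8: max(0, 4 - 6) = 0
Day 9: max(0, 12 - 6) = 6
Day 10: max(0, 8 - 6) = 2
Day 11: max(0, 7 - 6) = 1
Total ADD = 16

16


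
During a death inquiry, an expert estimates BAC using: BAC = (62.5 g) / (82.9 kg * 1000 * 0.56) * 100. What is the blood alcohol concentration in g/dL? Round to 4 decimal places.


Applying the Widmark formula:
BAC = (dose_g / (body_wt * 1000 * r)) * 100
Denominator = 82.9 * 1000 * 0.56 = 46424
BAC = (62.5 / 46424) * 100
BAC = 0.1346 g/dL

0.1346


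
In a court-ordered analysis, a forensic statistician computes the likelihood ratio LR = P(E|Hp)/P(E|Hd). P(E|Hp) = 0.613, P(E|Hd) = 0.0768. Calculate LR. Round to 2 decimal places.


Likelihood ratio calculation:
LR = P(E|Hp) / P(E|Hd)
LR = 0.613 / 0.0768
LR = 7.98

7.98


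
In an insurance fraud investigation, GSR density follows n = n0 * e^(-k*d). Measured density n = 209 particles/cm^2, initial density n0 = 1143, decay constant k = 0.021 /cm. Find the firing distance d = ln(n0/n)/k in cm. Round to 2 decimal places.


GSR distance calculation:
n0/n = 1143 / 209 = 5.4689
ln(n0/n) = 1.699077
d = 1.699077 / 0.021 = 80.91 cm

80.91


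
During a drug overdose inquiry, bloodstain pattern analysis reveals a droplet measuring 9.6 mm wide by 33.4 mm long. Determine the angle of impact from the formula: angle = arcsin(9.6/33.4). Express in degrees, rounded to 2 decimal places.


Blood spatter impact angle calculation:
width / length = 9.6 / 33.4 = 0.287425
angle = arcsin(0.287425)
angle = 16.70 degrees

16.70


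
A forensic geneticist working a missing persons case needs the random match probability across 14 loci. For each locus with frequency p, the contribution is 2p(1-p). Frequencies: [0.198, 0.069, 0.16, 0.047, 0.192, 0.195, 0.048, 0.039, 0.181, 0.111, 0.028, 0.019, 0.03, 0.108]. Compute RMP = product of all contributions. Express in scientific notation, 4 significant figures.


Computing RMP for 14 loci:
Locus 1: 2 * 0.198 * 0.802 = 0.317592
Locus 2: 2 * 0.069 * 0.931 = 0.128478
Locus 3: 2 * 0.16 * 0.84 = 0.2688
Locus 4: 2 * 0.047 * 0.953 = 0.089582
Locus 5: 2 * 0.192 * 0.808 = 0.310272
Locus 6: 2 * 0.195 * 0.805 = 0.31395
Locus 7: 2 * 0.048 * 0.952 = 0.091392
Locus 8: 2 * 0.039 * 0.961 = 0.074958
Locus 9: 2 * 0.181 * 0.819 = 0.296478
Locus 10: 2 * 0.111 * 0.889 = 0.197358
Locus 11: 2 * 0.028 * 0.972 = 0.054432
Locus 12: 2 * 0.019 * 0.981 = 0.037278
Locus 13: 2 * 0.03 * 0.97 = 0.0582
Locus 14: 2 * 0.108 * 0.892 = 0.192672
RMP = 8.729e-13

8.729e-13


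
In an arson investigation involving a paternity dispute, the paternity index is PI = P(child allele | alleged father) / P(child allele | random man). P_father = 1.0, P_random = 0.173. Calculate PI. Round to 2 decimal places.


Paternity Index calculation:
PI = P(allele|father) / P(allele|random)
PI = 1.0 / 0.173
PI = 5.78

5.78


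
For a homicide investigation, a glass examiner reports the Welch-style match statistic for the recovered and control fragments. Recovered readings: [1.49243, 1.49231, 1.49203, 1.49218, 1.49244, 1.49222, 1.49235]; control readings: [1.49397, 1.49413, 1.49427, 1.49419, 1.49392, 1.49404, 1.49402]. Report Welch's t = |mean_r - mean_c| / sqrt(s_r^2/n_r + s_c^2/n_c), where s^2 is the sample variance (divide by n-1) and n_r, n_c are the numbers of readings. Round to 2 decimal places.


Welch's t-criterion for glass RI comparison:
Recovered mean = sum / n_r = 10.44596 / 7 = 1.49228
Control mean = sum / n_c = 10.45854 / 7 = 1.4940771
Recovered sample variance s_r^2 = 2.16667e-08
Control sample variance s_c^2 = 1.55905e-08
Welch SE (unpooled) = sqrt(s_r^2/n_r + s_c^2/n_c) = sqrt(3.09524e-09 + 2.22721e-09) = sqrt(5.32245e-09) = 7.29551e-05
|mean_r - mean_c| = 0.00179714
t = 0.00179714 / 7.29551e-05 = 24.63

24.63


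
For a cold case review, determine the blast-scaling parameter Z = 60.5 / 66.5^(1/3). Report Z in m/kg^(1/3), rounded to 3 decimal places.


Scaled distance calculation:
W^(1/3) = 66.5^(1/3) = 4.05142
Z = R / W^(1/3) = 60.5 / 4.05142
Z = 14.933 m/kg^(1/3)

14.933


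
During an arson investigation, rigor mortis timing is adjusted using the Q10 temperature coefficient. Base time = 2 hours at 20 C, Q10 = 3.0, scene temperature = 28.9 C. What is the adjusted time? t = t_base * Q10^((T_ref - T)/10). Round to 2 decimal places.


Rigor mortis time adjustment:
Exponent = (T_ref - T_actual) / 10 = (20 - 28.9) / 10 = -0.89
Q10 factor = 3.0^-0.89 = 0.37615
t_adjusted = 2 * 0.37615 = 0.75 hours

0.75


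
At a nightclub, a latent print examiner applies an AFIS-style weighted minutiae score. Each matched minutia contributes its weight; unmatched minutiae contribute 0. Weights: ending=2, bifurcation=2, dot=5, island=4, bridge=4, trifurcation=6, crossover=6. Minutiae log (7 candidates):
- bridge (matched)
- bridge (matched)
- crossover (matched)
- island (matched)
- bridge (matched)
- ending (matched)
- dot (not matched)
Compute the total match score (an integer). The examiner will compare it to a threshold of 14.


Weighted minutiae match score:
  bridge: matched, +4 (running total 4)
  bridge: matched, +4 (running total 8)
  crossover: matched, +6 (running total 14)
  island: matched, +4 (running total 18)
  bridge: matched, +4 (running total 22)
  ending: matched, +2 (running total 24)
  dot: not matched, +0
Total score = 24
Threshold = 14; verdict = identification

24


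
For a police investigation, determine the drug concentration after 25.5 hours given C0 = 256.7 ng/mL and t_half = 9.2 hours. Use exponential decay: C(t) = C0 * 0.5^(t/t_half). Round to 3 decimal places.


Drug concentration decay:
Number of half-lives = t / t_half = 25.5 / 9.2 = 2.771739
Decay factor = 0.5^2.771739 = 0.14642776
C(t) = 256.7 * 0.14642776 = 37.588 ng/mL

37.588


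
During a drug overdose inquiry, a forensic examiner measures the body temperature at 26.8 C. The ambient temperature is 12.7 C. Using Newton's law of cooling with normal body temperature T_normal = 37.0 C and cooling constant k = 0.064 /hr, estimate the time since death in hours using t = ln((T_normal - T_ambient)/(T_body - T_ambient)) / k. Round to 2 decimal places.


Using Newton's law of cooling:
t = ln((T_normal - T_ambient) / (T_body - T_ambient)) / k
T_normal - T_ambient = 24.3
T_body - T_ambient = 14.1
Ratio = 1.723404
ln(ratio) = 0.544301
t = 0.544301 / 0.064 = 8.50 hours

8.50


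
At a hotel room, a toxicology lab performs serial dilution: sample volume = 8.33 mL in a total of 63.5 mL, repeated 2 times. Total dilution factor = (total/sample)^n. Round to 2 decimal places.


Dilution factor calculation:
Single dilution = V_total / V_sample = 63.5 / 8.33 ≈ 7.623049
Number of dilutions = 2
Total DF = (63.5 / 8.33)^2 (full precision, rounded at the end) = 58.11

58.11


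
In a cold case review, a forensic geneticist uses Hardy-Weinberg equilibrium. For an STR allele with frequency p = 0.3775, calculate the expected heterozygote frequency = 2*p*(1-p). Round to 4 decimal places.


Hardy-Weinberg heterozygote frequency:
q = 1 - p = 1 - 0.3775 = 0.6225
2pq = 2 * 0.3775 * 0.6225 = 0.4700

0.4700


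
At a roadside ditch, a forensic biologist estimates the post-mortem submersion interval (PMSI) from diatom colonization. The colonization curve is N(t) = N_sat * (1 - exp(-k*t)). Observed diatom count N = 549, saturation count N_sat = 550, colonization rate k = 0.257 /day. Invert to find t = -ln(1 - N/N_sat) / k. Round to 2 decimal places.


PMSI from diatom colonization curve:
N / N_sat = 549 / 550 = 0.998182
1 - N/N_sat = 0.001818
ln(1 - N/N_sat) = -6.310018
t = -ln(1 - N/N_sat) / k = -(-6.310018) / 0.257 = 24.55 days

24.55


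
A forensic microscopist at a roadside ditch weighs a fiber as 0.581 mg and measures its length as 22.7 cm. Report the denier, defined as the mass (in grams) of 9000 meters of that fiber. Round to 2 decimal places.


Denier calculation:
Mass in grams = 0.581 mg / 1000 = 0.000581 g
Length in meters = 22.7 cm / 100 = 0.227 m
Linear density = mass / length = 0.000581 / 0.227 = 0.00255947 g/m
Denier = (g/m) * 9000 = 0.00255947 * 9000 = 23.04

23.04


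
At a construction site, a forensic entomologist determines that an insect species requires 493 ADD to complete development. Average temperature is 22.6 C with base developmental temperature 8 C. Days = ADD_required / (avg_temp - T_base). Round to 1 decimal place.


Insect development time:
Effective temperature = avg_temp - T_base = 22.6 - 8 = 14.6 C
Days = ADD / effective_temp = 493 / 14.6 = 33.8 days

33.8


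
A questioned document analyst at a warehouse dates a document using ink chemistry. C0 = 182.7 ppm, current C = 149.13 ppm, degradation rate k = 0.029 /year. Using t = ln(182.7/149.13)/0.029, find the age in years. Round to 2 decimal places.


Document age estimation:
C0/C = 182.7 / 149.13 = 1.225106
ln(C0/C) = 0.203027
t = 0.203027 / 0.029 = 7.00 years

7.00


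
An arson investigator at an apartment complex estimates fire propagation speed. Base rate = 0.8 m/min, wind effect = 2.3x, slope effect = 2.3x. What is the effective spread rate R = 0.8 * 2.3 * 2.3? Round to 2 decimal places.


Fire spread rate calculation:
R = R0 * wind_factor * slope_factor
= 0.8 * 2.3 * 2.3
= 1.84 * 2.3
= 4.23 m/min

4.23


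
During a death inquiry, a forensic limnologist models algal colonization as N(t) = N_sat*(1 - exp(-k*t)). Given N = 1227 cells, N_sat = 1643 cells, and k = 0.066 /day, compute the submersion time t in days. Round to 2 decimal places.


PMSI from diatom colonization curve:
N / N_sat = 1227 / 1643 = 0.746805
1 - N/N_sat = 0.253195
ln(1 - N/N_sat) = -1.373595
t = -ln(1 - N/N_sat) / k = -(-1.373595) / 0.066 = 20.81 days

20.81


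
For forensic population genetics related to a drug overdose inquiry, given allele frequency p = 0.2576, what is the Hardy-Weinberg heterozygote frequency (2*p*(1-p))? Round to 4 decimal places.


Hardy-Weinberg heterozygote frequency:
q = 1 - p = 1 - 0.2576 = 0.7424
2pq = 2 * 0.2576 * 0.7424 = 0.3825

0.3825


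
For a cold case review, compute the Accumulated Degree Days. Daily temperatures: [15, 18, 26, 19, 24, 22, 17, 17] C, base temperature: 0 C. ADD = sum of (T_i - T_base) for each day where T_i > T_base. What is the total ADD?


Computing ADD day by day:
Day 1: max(0, 15 - 0) = 15
Day 2: max(0, 18 - 0) = 18
Day 3: max(0, 26 - 0) = 26
Day 4: max(0, 19 - 0) = 19
Day 5: max(0, 24 - 0) = 24
Day 6: max(0, 22 - 0) = 22
Day 7: max(0, 17 - 0) = 17
Day 8: max(0, 17 - 0) = 17
Total ADD = 158

158


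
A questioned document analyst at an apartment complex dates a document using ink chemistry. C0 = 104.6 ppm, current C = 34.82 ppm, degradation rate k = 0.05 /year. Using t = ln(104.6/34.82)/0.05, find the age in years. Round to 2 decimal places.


Document age estimation:
C0/C = 104.6 / 34.82 = 3.004021
ln(C0/C) = 1.099952
t = 1.099952 / 0.05 = 22.00 years

22.00


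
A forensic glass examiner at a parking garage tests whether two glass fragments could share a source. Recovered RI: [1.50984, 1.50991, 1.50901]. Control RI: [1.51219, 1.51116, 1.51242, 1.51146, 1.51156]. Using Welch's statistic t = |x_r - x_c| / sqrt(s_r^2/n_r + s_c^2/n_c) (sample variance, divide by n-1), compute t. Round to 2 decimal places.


Welch's t-criterion for glass RI comparison:
Recovered mean = sum / n_r = 4.52876 / 3 = 1.5095867
Control mean = sum / n_c = 7.55879 / 5 = 1.511758
Recovered sample variance s_r^2 = 2.50633e-07
Control sample variance s_c^2 = 2.7762e-07
Welch SE (unpooled) = sqrt(s_r^2/n_r + s_c^2/n_c) = sqrt(8.35444e-08 + 5.5524e-08) = sqrt(1.39068e-07) = 0.000372918
|mean_r - mean_c| = 0.00217133
t = 0.00217133 / 0.000372918 = 5.82

5.82


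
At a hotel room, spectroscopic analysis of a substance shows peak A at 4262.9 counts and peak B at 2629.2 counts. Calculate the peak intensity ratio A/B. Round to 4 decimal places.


Spectral peak ratio:
Peak A = 4262.9 counts
Peak B = 2629.2 counts
Ratio = 4262.9 / 2629.2 = 1.6214

1.6214


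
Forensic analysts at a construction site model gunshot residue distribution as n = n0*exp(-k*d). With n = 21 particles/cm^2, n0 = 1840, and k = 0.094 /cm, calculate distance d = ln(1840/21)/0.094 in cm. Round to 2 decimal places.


GSR distance calculation:
n0/n = 1840 / 21 = 87.619048
ln(n0/n) = 4.472998
d = 4.472998 / 0.094 = 47.59 cm

47.59


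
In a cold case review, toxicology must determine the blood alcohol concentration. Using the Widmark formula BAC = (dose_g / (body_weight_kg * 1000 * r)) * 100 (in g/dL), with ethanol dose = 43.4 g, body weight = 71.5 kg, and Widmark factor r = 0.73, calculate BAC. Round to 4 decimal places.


Applying the Widmark formula:
BAC = (dose_g / (body_wt * 1000 * r)) * 100
Denominator = 71.5 * 1000 * 0.73 = 52195
BAC = (43.4 / 52195) * 100
BAC = 0.0831 g/dL

0.0831


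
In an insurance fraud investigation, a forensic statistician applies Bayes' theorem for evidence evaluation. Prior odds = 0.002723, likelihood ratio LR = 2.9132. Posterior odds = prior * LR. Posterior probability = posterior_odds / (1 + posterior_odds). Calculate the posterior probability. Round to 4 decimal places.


Bayesian evidence evaluation:
Posterior odds = prior_odds * LR = 0.002723 * 2.9132 = 0.007932644
Posterior probability = posterior_odds / (1 + posterior_odds)
= 0.007932644 / (1 + 0.007932644)
= 0.007932644 / 1.007932644
= 0.0079

0.0079


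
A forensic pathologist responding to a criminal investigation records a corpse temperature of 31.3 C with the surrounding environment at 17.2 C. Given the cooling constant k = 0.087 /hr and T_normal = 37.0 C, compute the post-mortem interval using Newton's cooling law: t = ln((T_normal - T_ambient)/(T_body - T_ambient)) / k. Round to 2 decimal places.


Using Newton's law of cooling:
t = ln((T_normal - T_ambient) / (T_body - T_ambient)) / k
T_normal - T_ambient = 19.8
T_body - T_ambient = 14.1
Ratio = 1.404255
ln(ratio) = 0.339507
t = 0.339507 / 0.087 = 3.90 hours

3.90


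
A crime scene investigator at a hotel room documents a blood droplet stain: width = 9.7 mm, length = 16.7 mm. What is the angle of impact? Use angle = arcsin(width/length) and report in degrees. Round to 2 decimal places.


Blood spatter impact angle calculation:
width / length = 9.7 / 16.7 = 0.580838
angle = arcsin(0.580838)
angle = 35.51 degrees

35.51


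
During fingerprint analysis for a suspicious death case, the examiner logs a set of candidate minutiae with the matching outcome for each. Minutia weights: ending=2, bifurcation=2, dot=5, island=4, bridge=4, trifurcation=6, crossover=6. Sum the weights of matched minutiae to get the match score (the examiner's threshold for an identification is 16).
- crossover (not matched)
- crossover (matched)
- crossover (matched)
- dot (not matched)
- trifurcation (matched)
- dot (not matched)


Weighted minutiae match score:
  crossover: not matched, +0
  crossover: matched, +6 (running total 6)
  crossover: matched, +6 (running total 12)
  dot: not matched, +0
  trifurcation: matched, +6 (running total 18)
  dot: not matched, +0
Total score = 18
Threshold = 16; verdict = identification

18


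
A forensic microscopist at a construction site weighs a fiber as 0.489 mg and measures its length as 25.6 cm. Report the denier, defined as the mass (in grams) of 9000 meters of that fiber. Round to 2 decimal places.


Denier calculation:
Mass in grams = 0.489 mg / 1000 = 0.000489 g
Length in meters = 25.6 cm / 100 = 0.256 m
Linear density = mass / length = 0.000489 / 0.256 = 0.00191016 g/m
Denier = (g/m) * 9000 = 0.00191016 * 9000 = 17.19

17.19


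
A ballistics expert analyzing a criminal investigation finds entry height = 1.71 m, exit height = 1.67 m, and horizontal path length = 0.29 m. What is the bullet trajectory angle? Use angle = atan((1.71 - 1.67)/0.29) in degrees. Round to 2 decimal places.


Bullet trajectory angle:
Height difference = 1.71 - 1.67 = 0.04 m
angle = atan(0.04 / 0.29)
angle = atan(0.137931)
angle = 7.85 degrees

7.85
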